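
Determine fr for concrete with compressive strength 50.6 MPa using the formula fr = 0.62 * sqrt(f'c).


fr = 0.62 * sqrt(50.6)
= 4.41 MPa

4.41


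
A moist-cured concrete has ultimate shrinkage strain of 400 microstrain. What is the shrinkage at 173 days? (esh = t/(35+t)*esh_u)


esh(173) = 173 / (35 + 173) * 400
= 173 / 208 * 400
= 332.7 microstrain

332.7


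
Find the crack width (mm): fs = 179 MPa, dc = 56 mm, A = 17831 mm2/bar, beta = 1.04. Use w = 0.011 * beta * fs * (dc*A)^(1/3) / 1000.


w = 0.011 * beta * fs * (dc * A)^(1/3) / 1000
= 0.011 * 1.04 * 179 * (56 * 17831)^(1/3) / 1000
= 0.205 mm

0.205


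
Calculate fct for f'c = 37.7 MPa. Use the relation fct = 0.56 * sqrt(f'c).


fct = 0.56 * sqrt(37.7)
= 0.56 * 6.14
= 3.438 MPa

3.438


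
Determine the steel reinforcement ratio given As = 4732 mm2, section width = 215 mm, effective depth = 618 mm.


rho = As / (b * d)
= 4732 / (215 * 618)
= 0.0356

0.0356


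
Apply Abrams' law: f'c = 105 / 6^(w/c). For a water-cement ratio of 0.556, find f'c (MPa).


f'c = 105 / 6^0.556
= 105 / 2.708
= 38.77 MPa

38.77


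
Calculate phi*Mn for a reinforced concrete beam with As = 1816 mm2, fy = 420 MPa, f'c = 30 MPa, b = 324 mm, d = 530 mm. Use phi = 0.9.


a = As * fy / (0.85 * f'c * b)
= 1816 * 420 / (0.85 * 30 * 324)
= 92.3166 mm
Mn = As * fy * (d - a/2) / 10^6
= 369.0357 kN-m
phi*Mn = 0.9 * 369.0357 = 332.13 kN-m

332.13


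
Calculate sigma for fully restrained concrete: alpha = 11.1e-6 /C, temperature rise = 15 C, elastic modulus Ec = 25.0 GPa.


sigma = alpha * dT * Ec
= 11.1e-6 * 15 * 25.0 * 1000
= 4.162 MPa

4.162


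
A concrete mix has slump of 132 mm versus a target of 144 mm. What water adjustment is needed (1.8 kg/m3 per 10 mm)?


Difference = 144 - 132 = 12 mm
Water adjustment = 12 * 1.8 / 10 = 2.2 kg/m3

2.2


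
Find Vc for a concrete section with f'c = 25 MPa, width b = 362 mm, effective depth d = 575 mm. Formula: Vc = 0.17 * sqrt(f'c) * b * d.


Vc = 0.17 * sqrt(25) * 362 * 575 / 1000
= 176.93 kN

176.93


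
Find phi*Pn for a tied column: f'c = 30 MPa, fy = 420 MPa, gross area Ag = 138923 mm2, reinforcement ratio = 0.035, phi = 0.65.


Ast = rho * Ag = 0.035 * 138923 = 4862.305 mm2
phi*Pn = 0.65 * 0.80 * (0.85 * 30 * (138923 - 4862.305) + 420 * 4862.305) / 1000
= 2839.57 kN

2839.57


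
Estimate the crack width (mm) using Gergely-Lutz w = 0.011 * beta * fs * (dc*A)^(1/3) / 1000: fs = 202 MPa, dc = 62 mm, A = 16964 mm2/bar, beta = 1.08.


w = 0.011 * beta * fs * (dc * A)^(1/3) / 1000
= 0.011 * 1.08 * 202 * (62 * 16964)^(1/3) / 1000
= 0.244 mm

0.244


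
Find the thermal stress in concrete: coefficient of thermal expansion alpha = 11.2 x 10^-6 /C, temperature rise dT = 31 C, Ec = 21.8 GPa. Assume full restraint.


sigma = alpha * dT * Ec
= 11.2e-6 * 31 * 21.8 * 1000
= 7.569 MPa

7.569


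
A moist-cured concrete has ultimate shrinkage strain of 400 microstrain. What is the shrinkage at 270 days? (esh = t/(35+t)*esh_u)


esh(270) = 270 / (35 + 270) * 400
= 270 / 305 * 400
= 354.1 microstrain

354.1


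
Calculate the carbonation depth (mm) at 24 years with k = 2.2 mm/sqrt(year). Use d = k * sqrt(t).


depth = k * sqrt(t)
= 2.2 * sqrt(24)
= 10.78 mm

10.78


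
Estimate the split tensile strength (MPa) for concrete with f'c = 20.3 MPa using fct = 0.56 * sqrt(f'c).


fct = 0.56 * sqrt(20.3)
= 0.56 * 4.506
= 2.523 MPa

2.523


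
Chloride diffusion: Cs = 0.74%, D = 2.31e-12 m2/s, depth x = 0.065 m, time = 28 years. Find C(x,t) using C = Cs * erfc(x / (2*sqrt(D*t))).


t_seconds = 28 * 365.25 * 24 * 3600 = 883612800.0 s
arg = 0.065 / (2 * sqrt(2.31e-12 * 883612800.0))
= 0.7194
erfc(0.7194) = 0.309
C = 0.74 * 0.309 = 0.2287%

0.2287


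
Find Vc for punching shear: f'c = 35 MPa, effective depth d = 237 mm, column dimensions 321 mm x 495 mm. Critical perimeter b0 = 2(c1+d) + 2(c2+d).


b0 = 2*(321 + 237) + 2*(495 + 237) = 2580 mm
Vc = 0.33 * sqrt(35) * 2580 * 237 / 1000
= 1193.76 kN

1193.76


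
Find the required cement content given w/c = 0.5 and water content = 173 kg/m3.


Cement = water / (w/c)
= 173 / 0.5
= 346.0 kg/m3

346.0


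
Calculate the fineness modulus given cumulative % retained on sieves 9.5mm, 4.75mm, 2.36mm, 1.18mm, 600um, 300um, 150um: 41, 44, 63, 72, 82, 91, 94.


FM = sum(cumulative % retained) / 100
= 487 / 100
= 4.87

4.87


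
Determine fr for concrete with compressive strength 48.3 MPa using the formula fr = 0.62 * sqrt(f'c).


fr = 0.62 * sqrt(48.3)
= 4.309 MPa

4.309


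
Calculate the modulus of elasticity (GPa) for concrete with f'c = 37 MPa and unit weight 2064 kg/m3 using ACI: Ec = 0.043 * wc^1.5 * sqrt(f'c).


Ec = 0.043 * 2064^1.5 * sqrt(37) / 1000
= 24.53 GPa

24.53


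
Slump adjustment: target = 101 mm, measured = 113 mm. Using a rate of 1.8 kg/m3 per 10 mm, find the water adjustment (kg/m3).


Difference = 101 - 113 = -12 mm
Water adjustment = -12 * 1.8 / 10 = -2.2 kg/m3

-2.2


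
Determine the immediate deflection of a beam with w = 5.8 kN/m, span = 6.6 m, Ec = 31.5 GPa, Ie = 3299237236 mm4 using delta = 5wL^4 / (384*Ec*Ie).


Convert: L = 6.6 m = 6600 mm, Ec = 31.5 GPa = 31500 MPa
delta = 5 * 5.8 * 6600^4 / (384 * 31500 * 3299237236)
= 1.38 mm

1.38


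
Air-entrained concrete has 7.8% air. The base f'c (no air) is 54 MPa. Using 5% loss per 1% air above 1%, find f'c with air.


Strength loss = (7.8 - 1) * 5 = 34.0%
f'c = 54 * (1 - 34.0/100)
= 35.64 MPa

35.64


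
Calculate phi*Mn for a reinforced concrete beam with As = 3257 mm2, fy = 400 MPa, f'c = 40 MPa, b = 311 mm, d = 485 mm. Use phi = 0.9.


a = As * fy / (0.85 * f'c * b)
= 3257 * 400 / (0.85 * 40 * 311)
= 123.2079 mm
Mn = As * fy * (d - a/2) / 10^6
= 551.6004 kN-m
phi*Mn = 0.9 * 551.6004 = 496.44 kN-m

496.44


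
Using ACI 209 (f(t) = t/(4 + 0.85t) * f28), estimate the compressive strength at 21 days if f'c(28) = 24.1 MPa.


f(21) = 21 / (4 + 0.85 * 21) * 24.1
= 21 / 21.85 * 24.1
= 23.16 MPa

23.16


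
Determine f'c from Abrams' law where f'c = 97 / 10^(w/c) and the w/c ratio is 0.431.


f'c = 97 / 10^0.431
= 97 / 2.698
= 35.96 MPa

35.96


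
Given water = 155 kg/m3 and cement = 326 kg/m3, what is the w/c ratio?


w/c = water / cement
w/c = 155 / 326 = 0.475

0.475


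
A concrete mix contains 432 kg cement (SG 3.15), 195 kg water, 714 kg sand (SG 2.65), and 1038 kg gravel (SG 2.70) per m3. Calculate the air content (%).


Vol cement = 432 / (3.15 * 1000) = 0.137143 m3
Vol water = 195 / 1000 = 0.195 m3
Vol sand = 714 / (2.65 * 1000) = 0.269434 m3
Vol gravel = 1038 / (2.70 * 1000) = 0.384444 m3
Total solid + water volume = 0.986021 m3
Air = (1 - 0.986021) * 100 = 1.4%

1.4


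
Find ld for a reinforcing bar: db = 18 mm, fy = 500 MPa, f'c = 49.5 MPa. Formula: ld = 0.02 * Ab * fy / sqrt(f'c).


Ab = pi * 18^2 / 4 = 254.469 mm2
ld = 0.02 * 254.469 * 500 / sqrt(49.5)
= 361.7 mm

361.7


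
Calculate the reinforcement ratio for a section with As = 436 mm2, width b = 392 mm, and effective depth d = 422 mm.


rho = As / (b * d)
= 436 / (392 * 422)
= 0.0026

0.0026


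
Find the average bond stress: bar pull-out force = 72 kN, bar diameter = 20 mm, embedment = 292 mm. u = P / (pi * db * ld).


u = P / (pi * db * ld)
= 72 * 1000 / (pi * 20 * 292)
= 3.924 MPa

3.924


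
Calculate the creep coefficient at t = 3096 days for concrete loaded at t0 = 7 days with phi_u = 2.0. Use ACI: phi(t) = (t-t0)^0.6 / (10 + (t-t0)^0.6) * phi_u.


dt = 3096 - 7 = 3089
phi = 3089^0.6 / (10 + 3089^0.6) * 2.0
= 1.851

1.851


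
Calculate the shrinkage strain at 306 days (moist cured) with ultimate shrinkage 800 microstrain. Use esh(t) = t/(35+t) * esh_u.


esh(306) = 306 / (35 + 306) * 800
= 306 / 341 * 800
= 717.9 microstrain

717.9


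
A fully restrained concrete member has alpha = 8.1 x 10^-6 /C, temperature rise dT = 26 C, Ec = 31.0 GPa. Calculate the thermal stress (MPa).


sigma = alpha * dT * Ec
= 8.1e-6 * 26 * 31.0 * 1000
= 6.529 MPa

6.529


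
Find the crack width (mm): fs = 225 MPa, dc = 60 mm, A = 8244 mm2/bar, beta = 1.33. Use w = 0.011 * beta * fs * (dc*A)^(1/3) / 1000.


w = 0.011 * beta * fs * (dc * A)^(1/3) / 1000
= 0.011 * 1.33 * 225 * (60 * 8244)^(1/3) / 1000
= 0.26 mm

0.26


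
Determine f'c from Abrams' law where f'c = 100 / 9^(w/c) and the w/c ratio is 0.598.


f'c = 100 / 9^0.598
= 100 / 3.721
= 26.88 MPa

26.88


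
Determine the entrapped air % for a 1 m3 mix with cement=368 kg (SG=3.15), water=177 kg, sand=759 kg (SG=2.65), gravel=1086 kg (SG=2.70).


Vol cement = 368 / (3.15 * 1000) = 0.116825 m3
Vol water = 177 / 1000 = 0.177 m3
Vol sand = 759 / (2.65 * 1000) = 0.286415 m3
Vol gravel = 1086 / (2.70 * 1000) = 0.402222 m3
Total solid + water volume = 0.982463 m3
Air = (1 - 0.982463) * 100 = 1.75%

1.75


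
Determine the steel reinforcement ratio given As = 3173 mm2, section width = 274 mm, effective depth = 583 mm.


rho = As / (b * d)
= 3173 / (274 * 583)
= 0.0199

0.0199


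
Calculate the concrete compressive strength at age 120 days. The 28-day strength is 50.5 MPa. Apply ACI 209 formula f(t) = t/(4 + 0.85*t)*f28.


f(120) = 120 / (4 + 0.85 * 120) * 50.5
= 120 / 106.0 * 50.5
= 57.17 MPa

57.17


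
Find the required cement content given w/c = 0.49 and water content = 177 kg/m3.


Cement = water / (w/c)
= 177 / 0.49
= 361.2 kg/m3

361.2


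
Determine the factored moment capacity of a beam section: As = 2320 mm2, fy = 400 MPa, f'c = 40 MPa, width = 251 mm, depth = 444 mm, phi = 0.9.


a = As * fy / (0.85 * f'c * b)
= 2320 * 400 / (0.85 * 40 * 251)
= 108.7415 mm
Mn = As * fy * (d - a/2) / 10^6
= 361.5759 kN-m
phi*Mn = 0.9 * 361.5759 = 325.42 kN-m

325.42


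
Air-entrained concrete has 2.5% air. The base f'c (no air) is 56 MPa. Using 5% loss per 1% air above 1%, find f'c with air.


Strength loss = (2.5 - 1) * 5 = 7.5%
f'c = 56 * (1 - 7.5/100)
= 51.8 MPa

51.8


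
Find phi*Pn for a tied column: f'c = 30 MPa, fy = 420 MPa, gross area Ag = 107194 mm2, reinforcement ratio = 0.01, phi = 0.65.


Ast = rho * Ag = 0.01 * 107194 = 1071.94 mm2
phi*Pn = 0.65 * 0.80 * (0.85 * 30 * (107194 - 1071.94) + 420 * 1071.94) / 1000
= 1641.29 kN

1641.29


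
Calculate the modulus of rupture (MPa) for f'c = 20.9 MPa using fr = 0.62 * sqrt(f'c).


fr = 0.62 * sqrt(20.9)
= 2.834 MPa

2.834


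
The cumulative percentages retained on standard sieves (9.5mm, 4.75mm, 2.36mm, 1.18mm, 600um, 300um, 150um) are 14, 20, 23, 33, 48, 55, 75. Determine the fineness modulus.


FM = sum(cumulative % retained) / 100
= 268 / 100
= 2.68

2.68


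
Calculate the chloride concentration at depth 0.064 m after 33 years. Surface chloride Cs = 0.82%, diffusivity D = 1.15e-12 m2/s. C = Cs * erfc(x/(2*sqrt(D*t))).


t_seconds = 33 * 365.25 * 24 * 3600 = 1041400800.0 s
arg = 0.064 / (2 * sqrt(1.15e-12 * 1041400800.0))
= 0.9247
erfc(0.9247) = 0.191
C = 0.82 * 0.191 = 0.1566%

0.1566


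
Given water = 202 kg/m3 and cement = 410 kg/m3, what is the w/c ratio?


w/c = water / cement
w/c = 202 / 410 = 0.493

0.493


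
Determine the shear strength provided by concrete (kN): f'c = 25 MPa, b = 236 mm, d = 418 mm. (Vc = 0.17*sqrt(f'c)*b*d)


Vc = 0.17 * sqrt(25) * 236 * 418 / 1000
= 83.85 kN

83.85


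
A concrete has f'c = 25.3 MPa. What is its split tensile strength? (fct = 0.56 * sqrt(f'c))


fct = 0.56 * sqrt(25.3)
= 0.56 * 5.03
= 2.817 MPa

2.817


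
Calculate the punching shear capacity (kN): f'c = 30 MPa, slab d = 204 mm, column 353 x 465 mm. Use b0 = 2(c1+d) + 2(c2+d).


b0 = 2*(353 + 204) + 2*(465 + 204) = 2452 mm
Vc = 0.33 * sqrt(30) * 2452 * 204 / 1000
= 904.12 kN

904.12


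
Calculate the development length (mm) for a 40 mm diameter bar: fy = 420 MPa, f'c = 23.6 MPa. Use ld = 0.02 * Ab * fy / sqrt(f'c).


Ab = pi * 40^2 / 4 = 1256.637 mm2
ld = 0.02 * 1256.637 * 420 / sqrt(23.6)
= 2172.9 mm

2172.9


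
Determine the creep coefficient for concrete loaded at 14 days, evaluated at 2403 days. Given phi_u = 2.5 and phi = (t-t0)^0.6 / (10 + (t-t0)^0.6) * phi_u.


dt = 2403 - 14 = 2389
phi = 2389^0.6 / (10 + 2389^0.6) * 2.5
= 2.285

2.285


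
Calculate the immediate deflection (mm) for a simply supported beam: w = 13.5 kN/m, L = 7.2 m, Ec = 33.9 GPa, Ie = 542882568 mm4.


Convert: L = 7.2 m = 7200 mm, Ec = 33.9 GPa = 33900 MPa
delta = 5 * 13.5 * 7200^4 / (384 * 33900 * 542882568)
= 25.67 mm

25.67


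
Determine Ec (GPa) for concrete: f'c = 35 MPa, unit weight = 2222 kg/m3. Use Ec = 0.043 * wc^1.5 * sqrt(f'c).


Ec = 0.043 * 2222^1.5 * sqrt(35) / 1000
= 26.65 GPa

26.65


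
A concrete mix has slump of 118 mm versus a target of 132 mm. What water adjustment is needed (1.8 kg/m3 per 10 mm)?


Difference = 132 - 118 = 14 mm
Water adjustment = 14 * 1.8 / 10 = 2.5 kg/m3

2.5


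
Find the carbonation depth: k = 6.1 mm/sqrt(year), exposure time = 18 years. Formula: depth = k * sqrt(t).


depth = k * sqrt(t)
= 6.1 * sqrt(18)
= 25.88 mm

25.88


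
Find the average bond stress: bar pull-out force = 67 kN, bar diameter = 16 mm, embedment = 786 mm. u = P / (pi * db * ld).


u = P / (pi * db * ld)
= 67 * 1000 / (pi * 16 * 786)
= 1.696 MPa

1.696


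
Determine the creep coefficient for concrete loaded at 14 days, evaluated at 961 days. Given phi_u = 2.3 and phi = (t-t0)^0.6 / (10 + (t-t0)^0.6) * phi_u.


dt = 961 - 14 = 947
phi = 947^0.6 / (10 + 947^0.6) * 2.3
= 1.976

1.976


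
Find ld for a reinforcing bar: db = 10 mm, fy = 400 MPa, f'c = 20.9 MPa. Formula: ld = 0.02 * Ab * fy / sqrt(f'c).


Ab = pi * 10^2 / 4 = 78.54 mm2
ld = 0.02 * 78.54 * 400 / sqrt(20.9)
= 137.4 mm

137.4


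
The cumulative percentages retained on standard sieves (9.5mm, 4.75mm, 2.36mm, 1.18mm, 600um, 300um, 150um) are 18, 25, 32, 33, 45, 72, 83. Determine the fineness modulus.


FM = sum(cumulative % retained) / 100
= 308 / 100
= 3.08

3.08


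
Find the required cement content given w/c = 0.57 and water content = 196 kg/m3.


Cement = water / (w/c)
= 196 / 0.57
= 343.9 kg/m3

343.9


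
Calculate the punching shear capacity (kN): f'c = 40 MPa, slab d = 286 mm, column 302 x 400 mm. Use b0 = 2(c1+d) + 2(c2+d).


b0 = 2*(302 + 286) + 2*(400 + 286) = 2548 mm
Vc = 0.33 * sqrt(40) * 2548 * 286 / 1000
= 1520.93 kN

1520.93


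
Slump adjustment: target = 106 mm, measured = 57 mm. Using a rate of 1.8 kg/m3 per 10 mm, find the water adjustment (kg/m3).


Difference = 106 - 57 = 49 mm
Water adjustment = 49 * 1.8 / 10 = 8.8 kg/m3

8.8


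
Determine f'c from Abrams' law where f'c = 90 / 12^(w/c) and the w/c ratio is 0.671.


f'c = 90 / 12^0.671
= 90 / 5.298
= 16.99 MPa

16.99


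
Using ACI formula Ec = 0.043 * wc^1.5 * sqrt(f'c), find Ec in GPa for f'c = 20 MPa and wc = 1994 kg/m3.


Ec = 0.043 * 1994^1.5 * sqrt(20) / 1000
= 17.12 GPa

17.12


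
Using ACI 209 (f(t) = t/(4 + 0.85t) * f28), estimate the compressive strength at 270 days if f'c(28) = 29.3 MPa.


f(270) = 270 / (4 + 0.85 * 270) * 29.3
= 270 / 233.5 * 29.3
= 33.88 MPa

33.88


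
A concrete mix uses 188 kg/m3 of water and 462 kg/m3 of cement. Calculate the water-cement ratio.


w/c = water / cement
w/c = 188 / 462 = 0.407

0.407


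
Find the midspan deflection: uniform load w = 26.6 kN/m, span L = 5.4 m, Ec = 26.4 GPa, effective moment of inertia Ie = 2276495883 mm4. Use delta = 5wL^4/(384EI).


Convert: L = 5.4 m = 5400 mm, Ec = 26.4 GPa = 26400 MPa
delta = 5 * 26.6 * 5400^4 / (384 * 26400 * 2276495883)
= 4.9 mm

4.9


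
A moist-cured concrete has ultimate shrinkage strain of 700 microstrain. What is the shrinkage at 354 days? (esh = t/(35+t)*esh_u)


esh(354) = 354 / (35 + 354) * 700
= 354 / 389 * 700
= 637.0 microstrain

637.0


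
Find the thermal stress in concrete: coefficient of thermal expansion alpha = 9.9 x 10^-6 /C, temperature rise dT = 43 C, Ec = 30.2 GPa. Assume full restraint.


sigma = alpha * dT * Ec
= 9.9e-6 * 43 * 30.2 * 1000
= 12.856 MPa

12.856


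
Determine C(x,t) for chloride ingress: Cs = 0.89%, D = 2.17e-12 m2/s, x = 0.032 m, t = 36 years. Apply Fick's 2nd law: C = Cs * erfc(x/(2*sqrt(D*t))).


t_seconds = 36 * 365.25 * 24 * 3600 = 1136073600.0 s
arg = 0.032 / (2 * sqrt(2.17e-12 * 1136073600.0))
= 0.3222
erfc(0.3222) = 0.6486
C = 0.89 * 0.6486 = 0.5772%

0.5772


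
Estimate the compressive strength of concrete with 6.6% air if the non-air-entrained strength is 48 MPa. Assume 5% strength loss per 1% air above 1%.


Strength loss = (6.6 - 1) * 5 = 28.0%
f'c = 48 * (1 - 28.0/100)
= 34.56 MPa

34.56


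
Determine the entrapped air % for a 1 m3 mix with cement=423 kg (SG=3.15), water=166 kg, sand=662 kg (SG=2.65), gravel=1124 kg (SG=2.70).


Vol cement = 423 / (3.15 * 1000) = 0.134286 m3
Vol water = 166 / 1000 = 0.166 m3
Vol sand = 662 / (2.65 * 1000) = 0.249811 m3
Vol gravel = 1124 / (2.70 * 1000) = 0.416296 m3
Total solid + water volume = 0.966393 m3
Air = (1 - 0.966393) * 100 = 3.36%

3.36


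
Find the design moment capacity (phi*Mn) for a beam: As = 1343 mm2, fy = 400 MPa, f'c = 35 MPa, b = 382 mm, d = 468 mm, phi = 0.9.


a = As * fy / (0.85 * f'c * b)
= 1343 * 400 / (0.85 * 35 * 382)
= 47.27 mm
Mn = As * fy * (d - a/2) / 10^6
= 238.7129 kN-m
phi*Mn = 0.9 * 238.7129 = 214.84 kN-m

214.84


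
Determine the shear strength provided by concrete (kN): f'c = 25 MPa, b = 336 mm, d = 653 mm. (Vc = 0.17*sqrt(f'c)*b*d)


Vc = 0.17 * sqrt(25) * 336 * 653 / 1000
= 186.5 kN

186.5


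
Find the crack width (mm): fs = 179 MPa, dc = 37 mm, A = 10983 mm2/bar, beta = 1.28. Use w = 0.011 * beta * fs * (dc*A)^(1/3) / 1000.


w = 0.011 * beta * fs * (dc * A)^(1/3) / 1000
= 0.011 * 1.28 * 179 * (37 * 10983)^(1/3) / 1000
= 0.187 mm

0.187


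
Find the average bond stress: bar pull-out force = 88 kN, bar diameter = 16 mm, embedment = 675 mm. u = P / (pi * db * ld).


u = P / (pi * db * ld)
= 88 * 1000 / (pi * 16 * 675)
= 2.594 MPa

2.594


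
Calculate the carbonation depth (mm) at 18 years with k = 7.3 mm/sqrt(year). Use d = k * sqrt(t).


depth = k * sqrt(t)
= 7.3 * sqrt(18)
= 30.97 mm

30.97


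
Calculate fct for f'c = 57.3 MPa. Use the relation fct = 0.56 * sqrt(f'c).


fct = 0.56 * sqrt(57.3)
= 0.56 * 7.57
= 4.239 MPa

4.239


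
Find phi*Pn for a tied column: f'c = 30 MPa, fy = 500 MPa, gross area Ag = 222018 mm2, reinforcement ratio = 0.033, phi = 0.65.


Ast = rho * Ag = 0.033 * 222018 = 7326.594 mm2
phi*Pn = 0.65 * 0.80 * (0.85 * 30 * (222018 - 7326.594) + 500 * 7326.594) / 1000
= 4751.72 kN

4751.72


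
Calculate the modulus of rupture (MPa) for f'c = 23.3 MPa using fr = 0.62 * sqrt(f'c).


fr = 0.62 * sqrt(23.3)
= 2.993 MPa

2.993


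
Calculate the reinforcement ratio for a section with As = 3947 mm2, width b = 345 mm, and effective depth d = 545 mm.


rho = As / (b * d)
= 3947 / (345 * 545)
= 0.021

0.021


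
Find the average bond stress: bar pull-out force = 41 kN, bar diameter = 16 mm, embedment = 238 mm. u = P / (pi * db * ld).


u = P / (pi * db * ld)
= 41 * 1000 / (pi * 16 * 238)
= 3.427 MPa

3.427


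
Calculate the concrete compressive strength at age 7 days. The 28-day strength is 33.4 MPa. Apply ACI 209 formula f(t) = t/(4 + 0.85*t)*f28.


f(7) = 7 / (4 + 0.85 * 7) * 33.4
= 7 / 9.95 * 33.4
= 23.5 MPa

23.5


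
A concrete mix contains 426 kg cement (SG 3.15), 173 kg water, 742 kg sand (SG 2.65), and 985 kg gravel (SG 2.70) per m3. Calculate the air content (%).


Vol cement = 426 / (3.15 * 1000) = 0.135238 m3
Vol water = 173 / 1000 = 0.173 m3
Vol sand = 742 / (2.65 * 1000) = 0.28 m3
Vol gravel = 985 / (2.70 * 1000) = 0.364815 m3
Total solid + water volume = 0.953053 m3
Air = (1 - 0.953053) * 100 = 4.69%

4.69


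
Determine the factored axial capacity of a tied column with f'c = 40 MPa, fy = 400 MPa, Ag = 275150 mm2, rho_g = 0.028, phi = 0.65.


Ast = rho * Ag = 0.028 * 275150 = 7704.2 mm2
phi*Pn = 0.65 * 0.80 * (0.85 * 40 * (275150 - 7704.2) + 400 * 7704.2) / 1000
= 6330.92 kN

6330.92


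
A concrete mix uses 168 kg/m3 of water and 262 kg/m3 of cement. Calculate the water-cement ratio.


w/c = water / cement
w/c = 168 / 262 = 0.641

0.641


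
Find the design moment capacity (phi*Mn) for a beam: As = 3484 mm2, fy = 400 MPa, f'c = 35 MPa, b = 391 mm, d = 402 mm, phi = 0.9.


a = As * fy / (0.85 * f'c * b)
= 3484 * 400 / (0.85 * 35 * 391)
= 119.8049 mm
Mn = As * fy * (d - a/2) / 10^6
= 476.7472 kN-m
phi*Mn = 0.9 * 476.7472 = 429.07 kN-m

429.07


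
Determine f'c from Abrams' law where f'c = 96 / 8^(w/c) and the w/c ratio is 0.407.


f'c = 96 / 8^0.407
= 96 / 2.331
= 41.18 MPa

41.18


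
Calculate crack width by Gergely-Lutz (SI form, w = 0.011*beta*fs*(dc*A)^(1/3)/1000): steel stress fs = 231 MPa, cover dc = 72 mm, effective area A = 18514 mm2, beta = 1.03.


w = 0.011 * beta * fs * (dc * A)^(1/3) / 1000
= 0.011 * 1.03 * 231 * (72 * 18514)^(1/3) / 1000
= 0.288 mm

0.288


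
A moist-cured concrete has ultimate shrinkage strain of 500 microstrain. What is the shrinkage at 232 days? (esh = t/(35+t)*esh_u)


esh(232) = 232 / (35 + 232) * 500
= 232 / 267 * 500
= 434.5 microstrain

434.5


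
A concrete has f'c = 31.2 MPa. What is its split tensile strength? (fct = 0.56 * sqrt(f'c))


fct = 0.56 * sqrt(31.2)
= 0.56 * 5.586
= 3.128 MPa

3.128


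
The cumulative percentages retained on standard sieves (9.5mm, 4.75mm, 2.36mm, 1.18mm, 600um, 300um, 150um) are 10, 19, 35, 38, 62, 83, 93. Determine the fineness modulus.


FM = sum(cumulative % retained) / 100
= 340 / 100
= 3.4

3.4


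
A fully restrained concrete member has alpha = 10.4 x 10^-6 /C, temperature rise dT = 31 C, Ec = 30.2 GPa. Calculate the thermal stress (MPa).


sigma = alpha * dT * Ec
= 10.4e-6 * 31 * 30.2 * 1000
= 9.736 MPa

9.736


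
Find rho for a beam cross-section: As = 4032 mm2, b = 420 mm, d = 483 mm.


rho = As / (b * d)
= 4032 / (420 * 483)
= 0.0199

0.0199


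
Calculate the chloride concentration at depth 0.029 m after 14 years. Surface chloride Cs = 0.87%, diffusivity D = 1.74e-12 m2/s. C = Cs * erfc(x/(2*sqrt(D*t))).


t_seconds = 14 * 365.25 * 24 * 3600 = 441806400.0 s
arg = 0.029 / (2 * sqrt(1.74e-12 * 441806400.0))
= 0.523
erfc(0.523) = 0.4595
C = 0.87 * 0.4595 = 0.3998%

0.3998


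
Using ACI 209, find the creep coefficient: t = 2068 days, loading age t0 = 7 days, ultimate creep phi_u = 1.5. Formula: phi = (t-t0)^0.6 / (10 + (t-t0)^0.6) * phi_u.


dt = 2068 - 7 = 2061
phi = 2061^0.6 / (10 + 2061^0.6) * 1.5
= 1.36

1.36


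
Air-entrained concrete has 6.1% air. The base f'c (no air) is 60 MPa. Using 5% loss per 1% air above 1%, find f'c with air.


Strength loss = (6.1 - 1) * 5 = 25.5%
f'c = 60 * (1 - 25.5/100)
= 44.7 MPa

44.7


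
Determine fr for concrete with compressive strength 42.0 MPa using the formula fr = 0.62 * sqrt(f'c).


fr = 0.62 * sqrt(42.0)
= 4.018 MPa

4.018


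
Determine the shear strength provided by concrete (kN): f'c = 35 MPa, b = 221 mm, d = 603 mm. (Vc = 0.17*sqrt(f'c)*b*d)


Vc = 0.17 * sqrt(35) * 221 * 603 / 1000
= 134.03 kN

134.03


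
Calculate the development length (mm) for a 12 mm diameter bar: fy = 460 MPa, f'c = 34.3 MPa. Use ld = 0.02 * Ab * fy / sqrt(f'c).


Ab = pi * 12^2 / 4 = 113.097 mm2
ld = 0.02 * 113.097 * 460 / sqrt(34.3)
= 177.7 mm

177.7


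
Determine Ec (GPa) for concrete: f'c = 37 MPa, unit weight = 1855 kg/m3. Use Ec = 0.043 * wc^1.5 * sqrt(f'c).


Ec = 0.043 * 1855^1.5 * sqrt(37) / 1000
= 20.9 GPa

20.9


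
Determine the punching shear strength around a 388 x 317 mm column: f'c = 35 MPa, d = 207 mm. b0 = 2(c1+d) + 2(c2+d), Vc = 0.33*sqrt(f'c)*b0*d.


b0 = 2*(388 + 207) + 2*(317 + 207) = 2238 mm
Vc = 0.33 * sqrt(35) * 2238 * 207 / 1000
= 904.44 kN

904.44


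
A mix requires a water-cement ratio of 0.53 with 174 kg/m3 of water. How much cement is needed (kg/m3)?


Cement = water / (w/c)
= 174 / 0.53
= 328.3 kg/m3

328.3


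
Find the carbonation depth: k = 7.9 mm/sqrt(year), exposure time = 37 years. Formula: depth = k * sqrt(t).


depth = k * sqrt(t)
= 7.9 * sqrt(37)
= 48.05 mm

48.05


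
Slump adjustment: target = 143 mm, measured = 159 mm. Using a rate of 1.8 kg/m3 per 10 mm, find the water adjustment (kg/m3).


Difference = 143 - 159 = -16 mm
Water adjustment = -16 * 1.8 / 10 = -2.9 kg/m3

-2.9


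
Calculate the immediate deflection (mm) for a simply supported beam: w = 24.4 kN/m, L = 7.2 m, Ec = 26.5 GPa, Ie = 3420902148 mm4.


Convert: L = 7.2 m = 7200 mm, Ec = 26.5 GPa = 26500 MPa
delta = 5 * 24.4 * 7200^4 / (384 * 26500 * 3420902148)
= 9.42 mm

9.42


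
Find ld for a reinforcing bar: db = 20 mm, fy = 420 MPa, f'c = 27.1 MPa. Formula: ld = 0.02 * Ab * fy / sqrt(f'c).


Ab = pi * 20^2 / 4 = 314.159 mm2
ld = 0.02 * 314.159 * 420 / sqrt(27.1)
= 506.9 mm

506.9


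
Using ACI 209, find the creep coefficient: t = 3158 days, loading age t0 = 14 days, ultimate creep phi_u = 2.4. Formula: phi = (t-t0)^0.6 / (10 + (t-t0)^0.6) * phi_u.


dt = 3158 - 14 = 3144
phi = 3144^0.6 / (10 + 3144^0.6) * 2.4
= 2.223

2.223


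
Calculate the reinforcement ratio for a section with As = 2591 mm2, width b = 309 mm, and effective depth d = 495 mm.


rho = As / (b * d)
= 2591 / (309 * 495)
= 0.0169

0.0169


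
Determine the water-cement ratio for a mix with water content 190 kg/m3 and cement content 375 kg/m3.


w/c = water / cement
w/c = 190 / 375 = 0.507

0.507


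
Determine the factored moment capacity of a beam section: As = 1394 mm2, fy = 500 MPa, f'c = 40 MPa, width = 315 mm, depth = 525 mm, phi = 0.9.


a = As * fy / (0.85 * f'c * b)
= 1394 * 500 / (0.85 * 40 * 315)
= 65.0794 mm
Mn = As * fy * (d - a/2) / 10^6
= 343.2448 kN-m
phi*Mn = 0.9 * 343.2448 = 308.92 kN-m

308.92


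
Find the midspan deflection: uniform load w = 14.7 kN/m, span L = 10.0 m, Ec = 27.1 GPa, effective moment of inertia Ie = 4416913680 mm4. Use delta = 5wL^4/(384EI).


Convert: L = 10.0 m = 10000 mm, Ec = 27.1 GPa = 27100 MPa
delta = 5 * 14.7 * 10000^4 / (384 * 27100 * 4416913680)
= 15.99 mm

15.99


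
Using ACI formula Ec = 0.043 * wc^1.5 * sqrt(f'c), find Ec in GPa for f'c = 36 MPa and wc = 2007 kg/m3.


Ec = 0.043 * 2007^1.5 * sqrt(36) / 1000
= 23.2 GPa

23.2


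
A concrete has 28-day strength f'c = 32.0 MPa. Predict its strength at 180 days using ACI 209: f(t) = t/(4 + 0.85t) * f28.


f(180) = 180 / (4 + 0.85 * 180) * 32.0
= 180 / 157.0 * 32.0
= 36.69 MPa

36.69


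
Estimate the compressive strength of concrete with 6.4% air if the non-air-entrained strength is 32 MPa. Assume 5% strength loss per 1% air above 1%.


Strength loss = (6.4 - 1) * 5 = 27.0%
f'c = 32 * (1 - 27.0/100)
= 23.36 MPa

23.36


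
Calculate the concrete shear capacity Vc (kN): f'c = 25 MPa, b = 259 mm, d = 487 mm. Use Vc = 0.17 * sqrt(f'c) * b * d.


Vc = 0.17 * sqrt(25) * 259 * 487 / 1000
= 107.21 kN

107.21


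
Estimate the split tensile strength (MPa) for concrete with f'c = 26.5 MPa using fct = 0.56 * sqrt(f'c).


fct = 0.56 * sqrt(26.5)
= 0.56 * 5.148
= 2.883 MPa

2.883


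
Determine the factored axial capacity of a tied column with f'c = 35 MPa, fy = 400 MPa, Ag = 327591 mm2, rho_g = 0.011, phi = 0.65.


Ast = rho * Ag = 0.011 * 327591 = 3603.501 mm2
phi*Pn = 0.65 * 0.80 * (0.85 * 35 * (327591 - 3603.501) + 400 * 3603.501) / 1000
= 5761.61 kN

5761.61


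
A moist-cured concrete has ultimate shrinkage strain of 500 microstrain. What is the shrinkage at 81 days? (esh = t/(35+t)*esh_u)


esh(81) = 81 / (35 + 81) * 500
= 81 / 116 * 500
= 349.1 microstrain

349.1


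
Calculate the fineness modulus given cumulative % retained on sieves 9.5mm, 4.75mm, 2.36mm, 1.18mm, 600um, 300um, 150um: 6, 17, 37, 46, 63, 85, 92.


FM = sum(cumulative % retained) / 100
= 346 / 100
= 3.46

3.46


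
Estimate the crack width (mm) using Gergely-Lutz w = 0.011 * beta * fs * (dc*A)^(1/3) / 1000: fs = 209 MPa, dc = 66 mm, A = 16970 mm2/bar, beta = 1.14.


w = 0.011 * beta * fs * (dc * A)^(1/3) / 1000
= 0.011 * 1.14 * 209 * (66 * 16970)^(1/3) / 1000
= 0.272 mm

0.272


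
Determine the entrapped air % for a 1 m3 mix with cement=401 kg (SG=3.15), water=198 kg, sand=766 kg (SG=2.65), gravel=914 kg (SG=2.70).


Vol cement = 401 / (3.15 * 1000) = 0.127302 m3
Vol water = 198 / 1000 = 0.198 m3
Vol sand = 766 / (2.65 * 1000) = 0.289057 m3
Vol gravel = 914 / (2.70 * 1000) = 0.338519 m3
Total solid + water volume = 0.952877 m3
Air = (1 - 0.952877) * 100 = 4.71%

4.71


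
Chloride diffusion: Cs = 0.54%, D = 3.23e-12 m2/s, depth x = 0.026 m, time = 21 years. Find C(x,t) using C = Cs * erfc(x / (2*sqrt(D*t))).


t_seconds = 21 * 365.25 * 24 * 3600 = 662709600.0 s
arg = 0.026 / (2 * sqrt(3.23e-12 * 662709600.0))
= 0.281
erfc(0.281) = 0.6911
C = 0.54 * 0.6911 = 0.3732%

0.3732


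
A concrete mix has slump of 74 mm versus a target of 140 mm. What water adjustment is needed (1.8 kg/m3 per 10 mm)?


Difference = 140 - 74 = 66 mm
Water adjustment = 66 * 1.8 / 10 = 11.9 kg/m3

11.9


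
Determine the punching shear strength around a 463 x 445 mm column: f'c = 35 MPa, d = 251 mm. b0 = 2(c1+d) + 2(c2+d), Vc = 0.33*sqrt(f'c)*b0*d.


b0 = 2*(463 + 251) + 2*(445 + 251) = 2820 mm
Vc = 0.33 * sqrt(35) * 2820 * 251 / 1000
= 1381.88 kN

1381.88


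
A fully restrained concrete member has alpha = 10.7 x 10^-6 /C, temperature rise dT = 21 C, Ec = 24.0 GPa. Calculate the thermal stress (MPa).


sigma = alpha * dT * Ec
= 10.7e-6 * 21 * 24.0 * 1000
= 5.393 MPa

5.393


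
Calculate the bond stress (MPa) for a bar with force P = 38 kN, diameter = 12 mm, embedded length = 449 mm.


u = P / (pi * db * ld)
= 38 * 1000 / (pi * 12 * 449)
= 2.245 MPa

2.245


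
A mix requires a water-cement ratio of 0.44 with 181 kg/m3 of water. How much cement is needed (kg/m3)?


Cement = water / (w/c)
= 181 / 0.44
= 411.4 kg/m3

411.4


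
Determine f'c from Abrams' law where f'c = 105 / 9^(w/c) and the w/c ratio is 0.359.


f'c = 105 / 9^0.359
= 105 / 2.201
= 47.71 MPa

47.71


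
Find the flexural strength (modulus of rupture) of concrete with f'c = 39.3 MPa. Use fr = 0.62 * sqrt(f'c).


fr = 0.62 * sqrt(39.3)
= 3.887 MPa

3.887


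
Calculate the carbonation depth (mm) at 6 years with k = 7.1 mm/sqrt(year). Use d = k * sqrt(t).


depth = k * sqrt(t)
= 7.1 * sqrt(6)
= 17.39 mm

17.39


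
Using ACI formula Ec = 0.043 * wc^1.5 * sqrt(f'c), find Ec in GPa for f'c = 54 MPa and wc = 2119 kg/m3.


Ec = 0.043 * 2119^1.5 * sqrt(54) / 1000
= 30.82 GPa

30.82


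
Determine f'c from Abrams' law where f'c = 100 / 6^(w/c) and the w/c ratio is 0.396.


f'c = 100 / 6^0.396
= 100 / 2.033
= 49.19 MPa

49.19


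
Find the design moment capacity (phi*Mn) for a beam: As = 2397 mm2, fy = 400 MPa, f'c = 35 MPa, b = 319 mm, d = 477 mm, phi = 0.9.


a = As * fy / (0.85 * f'c * b)
= 2397 * 400 / (0.85 * 35 * 319)
= 101.03 mm
Mn = As * fy * (d - a/2) / 10^6
= 408.9138 kN-m
phi*Mn = 0.9 * 408.9138 = 368.02 kN-m

368.02


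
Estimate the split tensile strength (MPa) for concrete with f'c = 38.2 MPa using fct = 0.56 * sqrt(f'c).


fct = 0.56 * sqrt(38.2)
= 0.56 * 6.181
= 3.461 MPa

3.461


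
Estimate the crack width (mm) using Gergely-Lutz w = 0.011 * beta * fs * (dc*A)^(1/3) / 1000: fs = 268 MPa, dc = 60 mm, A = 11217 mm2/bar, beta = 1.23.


w = 0.011 * beta * fs * (dc * A)^(1/3) / 1000
= 0.011 * 1.23 * 268 * (60 * 11217)^(1/3) / 1000
= 0.318 mm

0.318


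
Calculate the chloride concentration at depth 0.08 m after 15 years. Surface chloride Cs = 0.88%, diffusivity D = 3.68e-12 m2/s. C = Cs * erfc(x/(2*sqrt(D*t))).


t_seconds = 15 * 365.25 * 24 * 3600 = 473364000.0 s
arg = 0.08 / (2 * sqrt(3.68e-12 * 473364000.0))
= 0.9584
erfc(0.9584) = 0.1753
C = 0.88 * 0.1753 = 0.1543%

0.1543


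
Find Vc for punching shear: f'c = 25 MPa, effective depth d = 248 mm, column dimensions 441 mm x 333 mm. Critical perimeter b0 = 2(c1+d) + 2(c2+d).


b0 = 2*(441 + 248) + 2*(333 + 248) = 2540 mm
Vc = 0.33 * sqrt(25) * 2540 * 248 / 1000
= 1039.37 kN

1039.37


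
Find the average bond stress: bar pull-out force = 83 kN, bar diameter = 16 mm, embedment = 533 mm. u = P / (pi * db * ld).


u = P / (pi * db * ld)
= 83 * 1000 / (pi * 16 * 533)
= 3.098 MPa

3.098


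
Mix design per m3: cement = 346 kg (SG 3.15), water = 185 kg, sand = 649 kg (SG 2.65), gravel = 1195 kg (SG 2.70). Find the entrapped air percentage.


Vol cement = 346 / (3.15 * 1000) = 0.109841 m3
Vol water = 185 / 1000 = 0.185 m3
Vol sand = 649 / (2.65 * 1000) = 0.244906 m3
Vol gravel = 1195 / (2.70 * 1000) = 0.442593 m3
Total solid + water volume = 0.98234 m3
Air = (1 - 0.98234) * 100 = 1.77%

1.77


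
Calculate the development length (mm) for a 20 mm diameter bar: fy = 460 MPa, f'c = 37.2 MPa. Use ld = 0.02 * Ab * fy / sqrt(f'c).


Ab = pi * 20^2 / 4 = 314.159 mm2
ld = 0.02 * 314.159 * 460 / sqrt(37.2)
= 473.9 mm

473.9


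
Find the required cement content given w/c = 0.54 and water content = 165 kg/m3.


Cement = water / (w/c)
= 165 / 0.54
= 305.6 kg/m3

305.6


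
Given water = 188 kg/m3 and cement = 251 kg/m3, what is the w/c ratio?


w/c = water / cement
w/c = 188 / 251 = 0.749

0.749


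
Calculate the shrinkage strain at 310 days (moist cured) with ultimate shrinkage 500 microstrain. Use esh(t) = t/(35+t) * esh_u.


esh(310) = 310 / (35 + 310) * 500
= 310 / 345 * 500
= 449.3 microstrain

449.3


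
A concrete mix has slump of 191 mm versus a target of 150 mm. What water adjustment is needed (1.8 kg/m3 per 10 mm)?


Difference = 150 - 191 = -41 mm
Water adjustment = -41 * 1.8 / 10 = -7.4 kg/m3

-7.4


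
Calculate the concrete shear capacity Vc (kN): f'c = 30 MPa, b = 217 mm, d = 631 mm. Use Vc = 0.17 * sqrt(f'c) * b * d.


Vc = 0.17 * sqrt(30) * 217 * 631 / 1000
= 127.5 kN

127.5


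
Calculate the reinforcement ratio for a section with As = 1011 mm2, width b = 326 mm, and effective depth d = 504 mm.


rho = As / (b * d)
= 1011 / (326 * 504)
= 0.0062

0.0062


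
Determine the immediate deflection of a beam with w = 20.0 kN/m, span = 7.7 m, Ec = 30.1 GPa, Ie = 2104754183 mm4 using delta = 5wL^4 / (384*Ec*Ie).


Convert: L = 7.7 m = 7700 mm, Ec = 30.1 GPa = 30100 MPa
delta = 5 * 20.0 * 7700^4 / (384 * 30100 * 2104754183)
= 14.45 mm

14.45


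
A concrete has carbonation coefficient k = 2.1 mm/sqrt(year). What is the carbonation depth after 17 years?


depth = k * sqrt(t)
= 2.1 * sqrt(17)
= 8.66 mm

8.66


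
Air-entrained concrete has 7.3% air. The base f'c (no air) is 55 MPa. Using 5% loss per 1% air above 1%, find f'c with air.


Strength loss = (7.3 - 1) * 5 = 31.5%
f'c = 55 * (1 - 31.5/100)
= 37.68 MPa

37.68


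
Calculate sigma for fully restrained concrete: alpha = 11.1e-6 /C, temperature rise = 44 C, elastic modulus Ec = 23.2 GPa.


sigma = alpha * dT * Ec
= 11.1e-6 * 44 * 23.2 * 1000
= 11.331 MPa

11.331


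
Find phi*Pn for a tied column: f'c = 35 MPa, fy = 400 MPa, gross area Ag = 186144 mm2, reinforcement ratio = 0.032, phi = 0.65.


Ast = rho * Ag = 0.032 * 186144 = 5956.608 mm2
phi*Pn = 0.65 * 0.80 * (0.85 * 35 * (186144 - 5956.608) + 400 * 5956.608) / 1000
= 4026.47 kN

4026.47


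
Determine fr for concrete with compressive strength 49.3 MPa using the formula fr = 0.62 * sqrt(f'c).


fr = 0.62 * sqrt(49.3)
= 4.353 MPa

4.353


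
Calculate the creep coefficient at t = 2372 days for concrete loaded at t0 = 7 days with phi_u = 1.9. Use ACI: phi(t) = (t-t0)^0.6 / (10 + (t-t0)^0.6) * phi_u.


dt = 2372 - 7 = 2365
phi = 2365^0.6 / (10 + 2365^0.6) * 1.9
= 1.736

1.736


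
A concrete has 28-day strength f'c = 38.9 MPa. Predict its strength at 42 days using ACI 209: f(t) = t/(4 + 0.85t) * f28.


f(42) = 42 / (4 + 0.85 * 42) * 38.9
= 42 / 39.7 * 38.9
= 41.15 MPa

41.15


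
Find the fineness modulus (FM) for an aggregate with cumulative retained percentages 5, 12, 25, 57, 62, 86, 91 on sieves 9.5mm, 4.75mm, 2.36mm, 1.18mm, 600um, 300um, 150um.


FM = sum(cumulative % retained) / 100
= 338 / 100
= 3.38

3.38


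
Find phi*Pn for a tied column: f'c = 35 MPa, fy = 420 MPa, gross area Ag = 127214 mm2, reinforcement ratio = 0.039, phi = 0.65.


Ast = rho * Ag = 0.039 * 127214 = 4961.346 mm2
phi*Pn = 0.65 * 0.80 * (0.85 * 35 * (127214 - 4961.346) + 420 * 4961.346) / 1000
= 2974.81 kN

2974.81


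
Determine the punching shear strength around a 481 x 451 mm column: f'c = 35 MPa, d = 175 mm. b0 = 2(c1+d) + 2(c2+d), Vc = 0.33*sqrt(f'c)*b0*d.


b0 = 2*(481 + 175) + 2*(451 + 175) = 2564 mm
Vc = 0.33 * sqrt(35) * 2564 * 175 / 1000
= 876.0 kN

876.0


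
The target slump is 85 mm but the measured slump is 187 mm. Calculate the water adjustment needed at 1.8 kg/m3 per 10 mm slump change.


Difference = 85 - 187 = -102 mm
Water adjustment = -102 * 1.8 / 10 = -18.4 kg/m3

-18.4


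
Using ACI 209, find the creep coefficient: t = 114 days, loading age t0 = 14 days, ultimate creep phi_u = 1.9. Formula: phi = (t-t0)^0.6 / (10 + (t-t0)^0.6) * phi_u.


dt = 114 - 14 = 100
phi = 100^0.6 / (10 + 100^0.6) * 1.9
= 1.165

1.165


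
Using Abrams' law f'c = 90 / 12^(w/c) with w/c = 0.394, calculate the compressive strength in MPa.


f'c = 90 / 12^0.394
= 90 / 2.662
= 33.81 MPa

33.81


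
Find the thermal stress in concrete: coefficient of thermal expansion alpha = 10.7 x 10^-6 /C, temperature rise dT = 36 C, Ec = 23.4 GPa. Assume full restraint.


sigma = alpha * dT * Ec
= 10.7e-6 * 36 * 23.4 * 1000
= 9.014 MPa

9.014


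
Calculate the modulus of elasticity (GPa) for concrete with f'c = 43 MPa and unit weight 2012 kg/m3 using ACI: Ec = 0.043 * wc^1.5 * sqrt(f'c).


Ec = 0.043 * 2012^1.5 * sqrt(43) / 1000
= 25.45 GPa

25.45


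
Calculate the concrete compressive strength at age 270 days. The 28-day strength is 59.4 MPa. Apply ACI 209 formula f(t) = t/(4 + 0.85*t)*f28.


f(270) = 270 / (4 + 0.85 * 270) * 59.4
= 270 / 233.5 * 59.4
= 68.69 MPa

68.69


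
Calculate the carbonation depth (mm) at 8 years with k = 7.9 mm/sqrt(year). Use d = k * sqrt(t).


depth = k * sqrt(t)
= 7.9 * sqrt(8)
= 22.34 mm

22.34


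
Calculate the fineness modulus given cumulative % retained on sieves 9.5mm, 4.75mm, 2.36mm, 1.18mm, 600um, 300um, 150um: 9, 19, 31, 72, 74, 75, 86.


FM = sum(cumulative % retained) / 100
= 366 / 100
= 3.66

3.66


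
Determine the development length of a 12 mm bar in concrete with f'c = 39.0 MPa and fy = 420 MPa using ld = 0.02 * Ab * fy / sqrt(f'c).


Ab = pi * 12^2 / 4 = 113.097 mm2
ld = 0.02 * 113.097 * 420 / sqrt(39.0)
= 152.1 mm

152.1


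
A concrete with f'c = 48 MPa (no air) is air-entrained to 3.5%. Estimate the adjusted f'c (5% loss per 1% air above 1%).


Strength loss = (3.5 - 1) * 5 = 12.5%
f'c = 48 * (1 - 12.5/100)
= 42.0 MPa

42.0


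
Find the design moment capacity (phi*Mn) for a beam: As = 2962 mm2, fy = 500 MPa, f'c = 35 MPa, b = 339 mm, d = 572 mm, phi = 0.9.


a = As * fy / (0.85 * f'c * b)
= 2962 * 500 / (0.85 * 35 * 339)
= 146.8481 mm
Mn = As * fy * (d - a/2) / 10^6
= 738.391 kN-m
phi*Mn = 0.9 * 738.391 = 664.55 kN-m

664.55


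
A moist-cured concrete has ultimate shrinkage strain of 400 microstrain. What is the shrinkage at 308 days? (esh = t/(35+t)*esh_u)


esh(308) = 308 / (35 + 308) * 400
= 308 / 343 * 400
= 359.2 microstrain

359.2


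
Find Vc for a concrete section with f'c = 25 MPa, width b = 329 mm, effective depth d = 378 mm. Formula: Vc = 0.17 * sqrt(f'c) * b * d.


Vc = 0.17 * sqrt(25) * 329 * 378 / 1000
= 105.71 kN

105.71


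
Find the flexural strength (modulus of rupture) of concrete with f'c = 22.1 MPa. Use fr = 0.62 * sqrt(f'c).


fr = 0.62 * sqrt(22.1)
= 2.915 MPa

2.915
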